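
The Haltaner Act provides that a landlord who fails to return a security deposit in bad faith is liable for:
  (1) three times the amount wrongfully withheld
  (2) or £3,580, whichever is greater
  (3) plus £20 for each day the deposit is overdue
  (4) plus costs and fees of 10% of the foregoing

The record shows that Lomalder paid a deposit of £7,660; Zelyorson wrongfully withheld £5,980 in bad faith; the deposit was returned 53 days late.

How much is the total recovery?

£20,900

Trebled: 3 × £5,980 = £17,940
Minimum £3,580: £17,940 meets the minimum, no increase.
Late-return penalty: 53 × £20 = £1,060
Damages plus late penalty: £17,940 + £1,060 = £19,000
Costs and fees: 10% of £19,000 = £1,900
Total recovery: £19,000 + £1,900 = £20,900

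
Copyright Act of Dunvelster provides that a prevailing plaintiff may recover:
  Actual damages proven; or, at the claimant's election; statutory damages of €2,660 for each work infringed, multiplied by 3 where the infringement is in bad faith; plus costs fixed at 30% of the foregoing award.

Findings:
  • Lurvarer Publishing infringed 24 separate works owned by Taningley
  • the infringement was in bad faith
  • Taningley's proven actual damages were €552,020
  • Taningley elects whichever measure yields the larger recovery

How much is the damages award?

€717,626

Statutory damages: 24 × €2,660 = €63,840
Trebled: 3 × €63,840 = €191,520
Greater of actual damages (€552,020) or enhanced statutory damages (€191,520): €552,020
Costs: 30% of €552,020 = €165,606
Award plus costs: €552,020 + €165,606 = €717,626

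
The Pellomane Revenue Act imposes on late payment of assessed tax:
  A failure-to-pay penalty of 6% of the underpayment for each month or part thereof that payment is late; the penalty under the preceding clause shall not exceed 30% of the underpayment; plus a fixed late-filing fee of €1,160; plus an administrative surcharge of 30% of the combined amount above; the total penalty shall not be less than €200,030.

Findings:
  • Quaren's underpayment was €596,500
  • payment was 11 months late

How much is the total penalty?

Accrued rate: 6% × 11 = 66%, capped at 30% → 30%
Failure-to-pay penalty: 30% of €596,500 = €178,950
Penalty before surcharge: €178,950 + €1,160 = €180,110
Administrative surcharge: 30% of €180,110 = €54,033
Total penalty: €180,110 + €54,033 = €234,143
Minimum €200,030: €234,143 meets the minimum, no increase.

Penalty: €234,143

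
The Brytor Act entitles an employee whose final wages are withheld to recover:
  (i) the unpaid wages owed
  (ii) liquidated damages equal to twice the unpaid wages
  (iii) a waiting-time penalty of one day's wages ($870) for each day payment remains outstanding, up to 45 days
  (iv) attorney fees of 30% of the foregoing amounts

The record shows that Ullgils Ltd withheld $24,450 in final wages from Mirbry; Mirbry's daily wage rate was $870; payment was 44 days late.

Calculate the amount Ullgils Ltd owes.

Doubled: 2 × $24,450 = $48,900
Penalty days: min(44, 45) = 44
Waiting-time penalty: 44 × $870 = $38,280
Subtotal: $24,450 + $48,900 + $38,280 = $111,630
Attorney fees: 30% of $111,630 = $33,489
Total award: $111,630 + $33,489 = $145,119

$145,119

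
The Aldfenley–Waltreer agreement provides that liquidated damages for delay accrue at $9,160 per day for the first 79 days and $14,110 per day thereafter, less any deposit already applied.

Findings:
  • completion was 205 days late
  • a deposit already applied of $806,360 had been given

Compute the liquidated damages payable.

$1,695,140

First 79 days: 79 × $9,160 = $723,640
Remaining days: (205 − 79) × $14,110 = $1,777,860
Accrued per-day damages: $723,640 + $1,777,860 = $2,501,500
Less deposit already applied: $2,501,500 − $806,360 = $1,695,140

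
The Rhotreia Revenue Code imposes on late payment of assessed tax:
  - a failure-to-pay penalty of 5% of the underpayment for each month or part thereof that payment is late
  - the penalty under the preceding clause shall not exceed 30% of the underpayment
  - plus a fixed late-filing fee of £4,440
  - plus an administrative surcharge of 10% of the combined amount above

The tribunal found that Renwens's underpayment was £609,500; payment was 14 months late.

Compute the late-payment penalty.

Accrued rate: 5% × 14 = 70%, capped at 30% → 30%
Failure-to-pay penalty: 30% of £609,500 = £182,850
Penalty before surcharge: £182,850 + £4,440 = £187,290
Administrative surcharge: 10% of £187,290 = £18,729
Total penalty: £187,290 + £18,729 = £206,019

£206,019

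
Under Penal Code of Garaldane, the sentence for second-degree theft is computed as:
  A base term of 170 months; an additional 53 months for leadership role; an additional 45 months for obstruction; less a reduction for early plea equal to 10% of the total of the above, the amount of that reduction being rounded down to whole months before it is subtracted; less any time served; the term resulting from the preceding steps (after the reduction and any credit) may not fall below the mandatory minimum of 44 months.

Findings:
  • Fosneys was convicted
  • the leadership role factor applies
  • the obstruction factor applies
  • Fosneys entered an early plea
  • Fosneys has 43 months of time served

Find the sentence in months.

Leadership role enhancement: +53 months
Obstruction enhancement: +45 months
Adjusted term: 170 months + 53 months + 45 months = 268 months
Early plea reduction: 10% of 268 months = 26 months (rounded down)
After reduction: 268 − 26 = 242 months
Less time served: 242 months − 43 months = 199 months
Minimum 44 months: 199 months meets the minimum, no increase.

Sentence: 199 months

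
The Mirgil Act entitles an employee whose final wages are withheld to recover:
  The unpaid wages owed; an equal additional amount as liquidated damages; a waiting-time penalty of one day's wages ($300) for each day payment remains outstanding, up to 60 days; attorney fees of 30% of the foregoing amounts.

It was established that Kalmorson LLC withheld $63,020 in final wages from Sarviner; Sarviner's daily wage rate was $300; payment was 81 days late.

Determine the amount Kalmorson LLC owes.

Liquidated damages (equal amount): $63,020
Penalty days: min(81, 60) = 60
Waiting-time penalty: 60 × $300 = $18,000
Subtotal: $63,020 + $63,020 + $18,000 = $144,040
Attorney fees: 30% of $144,040 = $43,212
Total award: $144,040 + $43,212 = $187,252

$187,252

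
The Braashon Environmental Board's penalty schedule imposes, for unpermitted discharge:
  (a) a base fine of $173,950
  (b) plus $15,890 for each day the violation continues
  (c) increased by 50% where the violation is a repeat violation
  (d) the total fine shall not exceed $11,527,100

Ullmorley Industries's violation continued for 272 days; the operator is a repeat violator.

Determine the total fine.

Per-day component: 272 × $15,890 = $4,322,080
Base plus per-day: $173,950 + $4,322,080 = $4,496,030
Enhancement: 50% of $4,496,030 = $2,248,015
Enhanced fine: $4,496,030 + $2,248,015 = $6,744,045
Cap at $11,527,100: $6,744,045 is within the cap, no reduction.

$6,744,045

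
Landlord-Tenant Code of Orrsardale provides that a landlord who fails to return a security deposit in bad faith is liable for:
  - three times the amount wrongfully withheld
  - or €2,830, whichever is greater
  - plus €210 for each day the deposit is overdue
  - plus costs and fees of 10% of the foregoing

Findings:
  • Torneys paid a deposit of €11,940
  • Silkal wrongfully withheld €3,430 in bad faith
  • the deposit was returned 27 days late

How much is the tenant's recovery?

€17,556

Trebled: 3 × €3,430 = €10,290
Minimum €2,830: €10,290 meets the minimum, no increase.
Late-return penalty: 27 × €210 = €5,670
Damages plus late penalty: €10,290 + €5,670 = €15,960
Costs and fees: 10% of €15,960 = €1,596
Total recovery: €15,960 + €1,596 = €17,556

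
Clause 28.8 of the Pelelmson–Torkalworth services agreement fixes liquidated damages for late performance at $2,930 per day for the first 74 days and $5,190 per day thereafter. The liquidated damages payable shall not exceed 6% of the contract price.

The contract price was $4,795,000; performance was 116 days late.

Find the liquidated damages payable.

First 74 days: 74 × $2,930 = $216,820
Remaining days: (116 − 74) × $5,190 = $217,980
Accrued per-day damages: $216,820 + $217,980 = $434,800
Cap: 6% of $4,795,000 = $287,700
Cap at $287,700: $434,800 exceeds the cap → $287,700

$287,700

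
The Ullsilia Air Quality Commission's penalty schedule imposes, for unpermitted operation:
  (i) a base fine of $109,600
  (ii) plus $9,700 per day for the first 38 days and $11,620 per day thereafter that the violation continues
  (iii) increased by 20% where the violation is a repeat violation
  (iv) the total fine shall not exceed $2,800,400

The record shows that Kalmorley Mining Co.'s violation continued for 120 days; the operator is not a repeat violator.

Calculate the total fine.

First 38 days: 38 × $9,700 = $368,600
Remaining days: (120 − 38) × $11,620 = $952,840
Per-day component: $368,600 + $952,840 = $1,321,440
Base plus per-day: $109,600 + $1,321,440 = $1,431,040
The operator is not a repeat violator: no 20% increase.
Cap at $2,800,400: $1,431,040 is within the cap, no reduction.

$1,431,040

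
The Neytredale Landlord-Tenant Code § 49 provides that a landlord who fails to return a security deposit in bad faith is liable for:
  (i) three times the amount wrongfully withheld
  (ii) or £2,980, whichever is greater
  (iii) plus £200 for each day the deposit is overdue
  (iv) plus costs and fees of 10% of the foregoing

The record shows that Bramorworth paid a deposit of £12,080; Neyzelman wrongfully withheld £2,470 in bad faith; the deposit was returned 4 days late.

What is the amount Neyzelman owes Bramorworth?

£9,031

Trebled: 3 × £2,470 = £7,410
Minimum £2,980: £7,410 meets the minimum, no increase.
Late-return penalty: 4 × £200 = £800
Damages plus late penalty: £7,410 + £800 = £8,210
Costs and fees: 10% of £8,210 = £821
Total recovery: £8,210 + £821 = £9,031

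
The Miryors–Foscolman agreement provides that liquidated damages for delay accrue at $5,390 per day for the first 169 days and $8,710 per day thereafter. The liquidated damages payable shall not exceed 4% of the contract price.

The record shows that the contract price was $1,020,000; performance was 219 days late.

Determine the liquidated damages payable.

First 169 days: 169 × $5,390 = $910,910
Remaining days: (219 − 169) × $8,710 = $435,500
Accrued per-day damages: $910,910 + $435,500 = $1,346,410
Cap: 4% of $1,020,000 = $40,800
Cap at $40,800: $1,346,410 exceeds the cap → $40,800

Liquidated damages: $40,800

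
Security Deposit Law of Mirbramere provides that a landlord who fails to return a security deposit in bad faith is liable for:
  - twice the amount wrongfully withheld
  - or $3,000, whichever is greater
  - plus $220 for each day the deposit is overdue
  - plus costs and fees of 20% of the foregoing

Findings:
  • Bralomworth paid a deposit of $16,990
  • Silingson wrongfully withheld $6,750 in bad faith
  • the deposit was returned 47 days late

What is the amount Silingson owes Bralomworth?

Doubled: 2 × $6,750 = $13,500
Minimum $3,000: $13,500 meets the minimum, no increase.
Late-return penalty: 47 × $220 = $10,340
Damages plus late penalty: $13,500 + $10,340 = $23,840
Costs and fees: 20% of $23,840 = $4,768
Total recovery: $23,840 + $4,768 = $28,608

$28,608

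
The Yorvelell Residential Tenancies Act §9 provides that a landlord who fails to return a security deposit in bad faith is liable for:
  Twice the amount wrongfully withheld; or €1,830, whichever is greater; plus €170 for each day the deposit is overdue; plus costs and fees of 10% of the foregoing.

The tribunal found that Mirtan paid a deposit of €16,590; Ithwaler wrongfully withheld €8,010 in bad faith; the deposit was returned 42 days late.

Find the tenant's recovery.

€25,476

Doubled: 2 × €8,010 = €16,020
Minimum €1,830: €16,020 meets the minimum, no increase.
Late-return penalty: 42 × €170 = €7,140
Damages plus late penalty: €16,020 + €7,140 = €23,160
Costs and fees: 10% of €23,160 = €2,316
Total recovery: €23,160 + €2,316 = €25,476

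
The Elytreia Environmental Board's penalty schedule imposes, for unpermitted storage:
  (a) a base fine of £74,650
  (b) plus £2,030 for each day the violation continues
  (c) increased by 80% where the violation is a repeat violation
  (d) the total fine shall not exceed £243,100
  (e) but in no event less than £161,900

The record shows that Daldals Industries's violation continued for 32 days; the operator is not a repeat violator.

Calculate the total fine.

Per-day component: 32 × £2,030 = £64,960
Base plus per-day: £74,650 + £64,960 = £139,610
The operator is not a repeat violator: no 80% increase.
Cap at £243,100: £139,610 is within the cap, no reduction.
Minimum £161,900: £139,610 is below the minimum → £161,900

£161,900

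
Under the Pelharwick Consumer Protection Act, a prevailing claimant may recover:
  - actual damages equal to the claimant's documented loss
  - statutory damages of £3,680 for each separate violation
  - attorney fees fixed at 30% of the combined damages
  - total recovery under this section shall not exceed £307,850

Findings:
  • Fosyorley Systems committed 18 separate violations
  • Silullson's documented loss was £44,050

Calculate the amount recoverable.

Total recovery: £143,377

Statutory damages: 18 × £3,680 = £66,240
Combined damages: £44,050 + £66,240 = £110,290
Attorney fees: 30% of £110,290 = £33,087
Total before cap: £110,290 + £33,087 = £143,377
Cap at £307,850: £143,377 is within the cap, no reduction.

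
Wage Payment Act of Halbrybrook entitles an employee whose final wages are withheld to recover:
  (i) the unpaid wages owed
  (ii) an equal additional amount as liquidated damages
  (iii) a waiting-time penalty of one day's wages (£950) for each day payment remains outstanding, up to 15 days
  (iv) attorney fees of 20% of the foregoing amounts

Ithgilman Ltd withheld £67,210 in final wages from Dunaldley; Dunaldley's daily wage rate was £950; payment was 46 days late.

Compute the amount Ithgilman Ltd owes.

£178,404

Liquidated damages (equal amount): £67,210
Penalty days: min(46, 15) = 15
Waiting-time penalty: 15 × £950 = £14,250
Subtotal: £67,210 + £67,210 + £14,250 = £148,670
Attorney fees: 20% of £148,670 = £29,734
Total award: £148,670 + £29,734 = £178,404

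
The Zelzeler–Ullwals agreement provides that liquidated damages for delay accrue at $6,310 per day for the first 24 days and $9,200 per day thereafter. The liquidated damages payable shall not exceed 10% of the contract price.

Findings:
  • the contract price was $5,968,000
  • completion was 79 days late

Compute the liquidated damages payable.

First 24 days: 24 × $6,310 = $151,440
Remaining days: (79 − 24) × $9,200 = $506,000
Accrued per-day damages: $151,440 + $506,000 = $657,440
Cap: 10% of $5,968,000 = $596,800
Cap at $596,800: $657,440 exceeds the cap → $596,800

$596,800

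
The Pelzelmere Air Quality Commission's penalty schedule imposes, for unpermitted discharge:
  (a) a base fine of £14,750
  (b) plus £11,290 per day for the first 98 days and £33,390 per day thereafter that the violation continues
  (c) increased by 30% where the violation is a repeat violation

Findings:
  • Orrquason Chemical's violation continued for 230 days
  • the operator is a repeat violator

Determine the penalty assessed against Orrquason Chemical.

First 98 days: 98 × £11,290 = £1,106,420
Remaining days: (230 − 98) × £33,390 = £4,407,480
Per-day component: £1,106,420 + £4,407,480 = £5,513,900
Base plus per-day: £14,750 + £5,513,900 = £5,528,650
Enhancement: 30% of £5,528,650 = £1,658,595
Enhanced fine: £5,528,650 + £1,658,595 = £7,187,245

£7,187,245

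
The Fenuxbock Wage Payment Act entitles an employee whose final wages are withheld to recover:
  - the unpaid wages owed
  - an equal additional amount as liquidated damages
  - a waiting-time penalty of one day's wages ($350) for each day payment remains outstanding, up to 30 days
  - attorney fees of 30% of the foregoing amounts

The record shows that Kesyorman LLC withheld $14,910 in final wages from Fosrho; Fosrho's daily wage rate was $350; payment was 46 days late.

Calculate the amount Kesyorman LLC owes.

$52,416

Liquidated damages (equal amount): $14,910
Penalty days: min(46, 30) = 30
Waiting-time penalty: 30 × $350 = $10,500
Subtotal: $14,910 + $14,910 + $10,500 = $40,320
Attorney fees: 30% of $40,320 = $12,096
Total award: $40,320 + $12,096 = $52,416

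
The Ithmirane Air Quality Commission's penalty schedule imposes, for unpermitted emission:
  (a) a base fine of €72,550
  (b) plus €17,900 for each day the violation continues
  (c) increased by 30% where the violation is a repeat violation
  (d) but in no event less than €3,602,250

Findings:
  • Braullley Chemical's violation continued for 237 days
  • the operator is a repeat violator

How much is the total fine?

€5,609,305

Per-day component: 237 × €17,900 = €4,242,300
Base plus per-day: €72,550 + €4,242,300 = €4,314,850
Enhancement: 30% of €4,314,850 = €1,294,455
Enhanced fine: €4,314,850 + €1,294,455 = €5,609,305
Minimum €3,602,250: €5,609,305 meets the minimum, no increase.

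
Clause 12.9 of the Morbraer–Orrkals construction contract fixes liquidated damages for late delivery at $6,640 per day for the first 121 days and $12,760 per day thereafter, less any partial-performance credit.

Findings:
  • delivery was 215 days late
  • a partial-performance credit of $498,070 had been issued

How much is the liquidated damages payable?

$1,504,810

First 121 days: 121 × $6,640 = $803,440
Remaining days: (215 − 121) × $12,760 = $1,199,440
Accrued per-day damages: $803,440 + $1,199,440 = $2,002,880
Less partial-performance credit: $2,002,880 − $498,070 = $1,504,810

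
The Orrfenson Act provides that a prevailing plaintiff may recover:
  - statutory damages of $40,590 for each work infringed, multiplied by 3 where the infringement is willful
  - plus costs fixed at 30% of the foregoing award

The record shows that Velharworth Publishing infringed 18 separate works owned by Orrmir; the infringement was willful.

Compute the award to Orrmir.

$2,849,418

Statutory damages: 18 × $40,590 = $730,620
Trebled: 3 × $730,620 = $2,191,860
Costs: 30% of $2,191,860 = $657,558
Award plus costs: $2,191,860 + $657,558 = $2,849,418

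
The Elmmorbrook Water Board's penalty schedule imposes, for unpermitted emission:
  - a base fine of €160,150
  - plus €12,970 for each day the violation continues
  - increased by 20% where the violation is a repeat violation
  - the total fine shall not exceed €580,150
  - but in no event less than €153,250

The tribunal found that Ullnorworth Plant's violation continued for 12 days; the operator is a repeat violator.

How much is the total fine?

€378,948

Per-day component: 12 × €12,970 = €155,640
Base plus per-day: €160,150 + €155,640 = €315,790
Enhancement: 20% of €315,790 = €63,158
Enhanced fine: €315,790 + €63,158 = €378,948
Cap at €580,150: €378,948 is within the cap, no reduction.
Minimum €153,250: €378,948 meets the minimum, no increase.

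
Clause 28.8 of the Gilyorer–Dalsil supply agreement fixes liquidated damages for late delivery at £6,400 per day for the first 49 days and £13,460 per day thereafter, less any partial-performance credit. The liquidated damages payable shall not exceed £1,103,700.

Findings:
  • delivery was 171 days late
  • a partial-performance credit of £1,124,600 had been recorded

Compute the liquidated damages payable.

£831,120

First 49 days: 49 × £6,400 = £313,600
Remaining days: (171 − 49) × £13,460 = £1,642,120
Accrued per-day damages: £313,600 + £1,642,120 = £1,955,720
Less partial-performance credit: £1,955,720 − £1,124,600 = £831,120
Cap at £1,103,700: £831,120 is within the cap, no reduction.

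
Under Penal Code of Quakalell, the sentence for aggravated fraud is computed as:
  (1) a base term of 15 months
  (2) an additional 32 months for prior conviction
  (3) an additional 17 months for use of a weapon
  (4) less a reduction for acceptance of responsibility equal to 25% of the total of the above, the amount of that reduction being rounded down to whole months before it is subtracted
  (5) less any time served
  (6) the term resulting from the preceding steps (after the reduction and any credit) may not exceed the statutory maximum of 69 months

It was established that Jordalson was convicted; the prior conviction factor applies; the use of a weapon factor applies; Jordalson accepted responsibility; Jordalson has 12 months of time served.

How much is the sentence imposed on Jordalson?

36 months

Prior conviction enhancement: +32 months
Use of a weapon enhancement: +17 months
Adjusted term: 15 months + 32 months + 17 months = 64 months
Acceptance of responsibility reduction: 25% of 64 months = 16 months (rounded down)
After reduction: 64 − 16 = 48 months
Less time served: 48 months − 12 months = 36 months
Cap at 69 months: 36 months is within the cap, no reduction.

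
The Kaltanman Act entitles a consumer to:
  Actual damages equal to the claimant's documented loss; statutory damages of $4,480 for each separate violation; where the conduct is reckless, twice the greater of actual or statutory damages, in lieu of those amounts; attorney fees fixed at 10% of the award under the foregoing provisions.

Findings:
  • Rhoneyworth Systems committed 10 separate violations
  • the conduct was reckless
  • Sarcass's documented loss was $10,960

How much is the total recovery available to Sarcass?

$98,560

Statutory damages: 10 × $4,480 = $44,800
Greater of actual damages ($10,960) or statutory damages ($44,800): $44,800
Doubled: 2 × $44,800 = $89,600
Attorney fees: 10% of $89,600 = $8,960
Total recovery: $89,600 + $8,960 = $98,560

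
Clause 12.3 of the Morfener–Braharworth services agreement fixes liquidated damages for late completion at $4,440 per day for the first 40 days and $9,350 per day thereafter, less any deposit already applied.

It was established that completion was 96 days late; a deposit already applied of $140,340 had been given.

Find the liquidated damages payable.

First 40 days: 40 × $4,440 = $177,600
Remaining days: (96 − 40) × $9,350 = $523,600
Accrued per-day damages: $177,600 + $523,600 = $701,200
Less deposit already applied: $701,200 − $140,340 = $560,860

$560,860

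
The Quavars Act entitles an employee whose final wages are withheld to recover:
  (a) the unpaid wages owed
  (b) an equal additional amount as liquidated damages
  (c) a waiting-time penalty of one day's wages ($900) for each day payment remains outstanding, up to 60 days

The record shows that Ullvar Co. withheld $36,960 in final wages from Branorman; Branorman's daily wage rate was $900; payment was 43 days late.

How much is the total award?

Liquidated damages (equal amount): $36,960
Penalty days: min(43, 60) = 43
Waiting-time penalty: 43 × $900 = $38,700
Total award: $36,960 + $36,960 + $38,700 = $112,620

$112,620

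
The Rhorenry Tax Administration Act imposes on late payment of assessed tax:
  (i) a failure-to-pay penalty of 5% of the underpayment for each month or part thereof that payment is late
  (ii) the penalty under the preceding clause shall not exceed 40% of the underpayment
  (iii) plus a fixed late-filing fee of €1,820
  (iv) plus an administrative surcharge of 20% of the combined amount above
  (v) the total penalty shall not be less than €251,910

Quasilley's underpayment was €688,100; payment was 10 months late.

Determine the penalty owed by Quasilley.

Accrued rate: 5% × 10 = 50%, capped at 40% → 40%
Failure-to-pay penalty: 40% of €688,100 = €275,240
Penalty before surcharge: €275,240 + €1,820 = €277,060
Administrative surcharge: 20% of €277,060 = €55,412
Total penalty: €277,060 + €55,412 = €332,472
Minimum €251,910: €332,472 meets the minimum, no increase.

€332,472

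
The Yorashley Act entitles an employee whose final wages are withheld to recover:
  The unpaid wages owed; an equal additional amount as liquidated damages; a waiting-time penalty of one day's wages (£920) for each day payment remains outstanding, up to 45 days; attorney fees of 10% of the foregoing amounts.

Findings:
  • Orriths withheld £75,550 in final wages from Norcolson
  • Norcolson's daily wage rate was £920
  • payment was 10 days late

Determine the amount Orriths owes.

£176,330

Liquidated damages (equal amount): £75,550
Penalty days: min(10, 45) = 10
Waiting-time penalty: 10 × £920 = £9,200
Subtotal: £75,550 + £75,550 + £9,200 = £160,300
Attorney fees: 10% of £160,300 = £16,030
Total award: £160,300 + £16,030 = £176,330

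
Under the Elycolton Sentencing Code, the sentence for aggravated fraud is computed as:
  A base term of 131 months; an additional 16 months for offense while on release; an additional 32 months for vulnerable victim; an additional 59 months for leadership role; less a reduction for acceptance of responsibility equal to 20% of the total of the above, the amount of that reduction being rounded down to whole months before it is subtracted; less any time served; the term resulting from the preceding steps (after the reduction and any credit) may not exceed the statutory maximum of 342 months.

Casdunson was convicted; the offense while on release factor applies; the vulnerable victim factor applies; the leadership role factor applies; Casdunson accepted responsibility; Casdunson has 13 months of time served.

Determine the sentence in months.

178 months

Offense while on release enhancement: +16 months
Vulnerable victim enhancement: +32 months
Leadership role enhancement: +59 months
Adjusted term: 131 months + 16 months + 32 months + 59 months = 238 months
Acceptance of responsibility reduction: 20% of 238 months = 47 months (rounded down)
After reduction: 238 − 47 = 191 months
Less time served: 191 months − 13 months = 178 months
Cap at 342 months: 178 months is within the cap, no reduction.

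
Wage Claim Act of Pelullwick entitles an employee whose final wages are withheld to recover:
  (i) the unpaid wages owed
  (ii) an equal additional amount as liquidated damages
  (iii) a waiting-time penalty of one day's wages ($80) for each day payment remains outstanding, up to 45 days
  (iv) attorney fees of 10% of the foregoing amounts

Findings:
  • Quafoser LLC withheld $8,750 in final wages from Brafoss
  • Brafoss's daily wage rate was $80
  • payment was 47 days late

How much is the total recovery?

$23,210

Liquidated damages (equal amount): $8,750
Penalty days: min(47, 45) = 45
Waiting-time penalty: 45 × $80 = $3,600
Subtotal: $8,750 + $8,750 + $3,600 = $21,100
Attorney fees: 10% of $21,100 = $2,110
Total award: $21,100 + $2,110 = $23,210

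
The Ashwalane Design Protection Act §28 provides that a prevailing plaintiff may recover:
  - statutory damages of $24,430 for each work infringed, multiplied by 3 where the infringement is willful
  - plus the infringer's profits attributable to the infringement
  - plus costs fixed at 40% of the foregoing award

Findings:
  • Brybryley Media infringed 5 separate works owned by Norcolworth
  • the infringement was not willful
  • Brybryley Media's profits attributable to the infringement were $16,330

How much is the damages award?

$193,872

Statutory damages: 5 × $24,430 = $122,150
Infringement not willful: no ×3 enhancement.
Combined award: $122,150 + $16,330 = $138,480
Costs: 40% of $138,480 = $55,392
Award plus costs: $138,480 + $55,392 = $193,872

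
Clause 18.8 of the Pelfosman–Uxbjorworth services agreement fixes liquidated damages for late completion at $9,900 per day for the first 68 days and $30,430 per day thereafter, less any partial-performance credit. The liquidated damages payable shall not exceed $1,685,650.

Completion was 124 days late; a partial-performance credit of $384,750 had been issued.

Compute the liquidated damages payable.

$1,685,650

First 68 days: 68 × $9,900 = $673,200
Remaining days: (124 − 68) × $30,430 = $1,704,080
Accrued per-day damages: $673,200 + $1,704,080 = $2,377,280
Less partial-performance credit: $2,377,280 − $384,750 = $1,992,530
Cap at $1,685,650: $1,992,530 exceeds the cap → $1,685,650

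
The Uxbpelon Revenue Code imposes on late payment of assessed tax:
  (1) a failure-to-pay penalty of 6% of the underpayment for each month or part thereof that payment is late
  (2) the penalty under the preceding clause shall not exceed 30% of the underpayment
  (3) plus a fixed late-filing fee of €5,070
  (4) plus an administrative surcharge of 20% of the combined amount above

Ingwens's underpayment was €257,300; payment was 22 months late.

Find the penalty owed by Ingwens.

Accrued rate: 6% × 22 = 132%, capped at 30% → 30%
Failure-to-pay penalty: 30% of €257,300 = €77,190
Penalty before surcharge: €77,190 + €5,070 = €82,260
Administrative surcharge: 20% of €82,260 = €16,452
Total penalty: €82,260 + €16,452 = €98,712

€98,712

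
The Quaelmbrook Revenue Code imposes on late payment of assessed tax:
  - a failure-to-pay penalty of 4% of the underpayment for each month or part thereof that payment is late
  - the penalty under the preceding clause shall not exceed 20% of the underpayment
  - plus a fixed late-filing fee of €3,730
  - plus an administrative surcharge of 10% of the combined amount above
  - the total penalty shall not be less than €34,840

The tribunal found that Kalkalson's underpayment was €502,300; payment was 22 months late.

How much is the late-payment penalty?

€114,609

Accrued rate: 4% × 22 = 88%, capped at 20% → 20%
Failure-to-pay penalty: 20% of €502,300 = €100,460
Penalty before surcharge: €100,460 + €3,730 = €104,190
Administrative surcharge: 10% of €104,190 = €10,419
Total penalty: €104,190 + €10,419 = €114,609
Minimum €34,840: €114,609 meets the minimum, no increase.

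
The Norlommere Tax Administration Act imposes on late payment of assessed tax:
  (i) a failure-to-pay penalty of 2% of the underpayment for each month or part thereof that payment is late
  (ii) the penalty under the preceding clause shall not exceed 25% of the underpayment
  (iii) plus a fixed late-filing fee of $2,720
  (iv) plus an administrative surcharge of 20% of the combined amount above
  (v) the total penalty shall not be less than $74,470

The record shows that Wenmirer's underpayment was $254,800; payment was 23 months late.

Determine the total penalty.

Penalty: $79,704

Accrued rate: 2% × 23 = 46%, capped at 25% → 25%
Failure-to-pay penalty: 25% of $254,800 = $63,700
Penalty before surcharge: $63,700 + $2,720 = $66,420
Administrative surcharge: 20% of $66,420 = $13,284
Total penalty: $66,420 + $13,284 = $79,704
Minimum $74,470: $79,704 meets the minimum, no increase.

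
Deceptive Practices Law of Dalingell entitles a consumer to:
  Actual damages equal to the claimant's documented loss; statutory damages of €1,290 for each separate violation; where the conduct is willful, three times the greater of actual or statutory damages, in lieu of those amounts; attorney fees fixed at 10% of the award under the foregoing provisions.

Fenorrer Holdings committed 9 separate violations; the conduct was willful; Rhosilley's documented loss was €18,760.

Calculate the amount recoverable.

Statutory damages: 9 × €1,290 = €11,610
Greater of actual damages (€18,760) or statutory damages (€11,610): €18,760
Trebled: 3 × €18,760 = €56,280
Attorney fees: 10% of €56,280 = €5,628
Total recovery: €56,280 + €5,628 = €61,908

€61,908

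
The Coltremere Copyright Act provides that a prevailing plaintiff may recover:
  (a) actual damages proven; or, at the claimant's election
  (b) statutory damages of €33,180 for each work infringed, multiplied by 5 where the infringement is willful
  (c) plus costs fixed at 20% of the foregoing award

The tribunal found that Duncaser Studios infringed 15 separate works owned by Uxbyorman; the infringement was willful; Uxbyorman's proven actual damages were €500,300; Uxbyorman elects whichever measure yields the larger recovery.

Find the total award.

€2,986,200

Statutory damages: 15 × €33,180 = €497,700
Multiplied by 5: 5 × €497,700 = €2,488,500
Greater of actual damages (€500,300) or enhanced statutory damages (€2,488,500): €2,488,500
Costs: 20% of €2,488,500 = €497,700
Award plus costs: €2,488,500 + €497,700 = €2,986,200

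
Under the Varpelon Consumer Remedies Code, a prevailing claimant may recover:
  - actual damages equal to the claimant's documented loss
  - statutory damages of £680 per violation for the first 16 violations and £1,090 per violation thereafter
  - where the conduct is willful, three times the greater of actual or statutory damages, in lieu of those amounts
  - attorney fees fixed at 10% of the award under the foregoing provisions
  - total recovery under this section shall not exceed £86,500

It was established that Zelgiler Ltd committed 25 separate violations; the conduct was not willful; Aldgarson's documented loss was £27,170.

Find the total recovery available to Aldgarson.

First 16 violations: 16 × £680 = £10,880
Remaining violations: (25 − 16) × £1,090 = £9,810
Statutory damages: £10,880 + £9,810 = £20,690
Conduct not willful: the in-lieu enhancement does not apply.
Actual plus statutory damages: £27,170 + £20,690 = £47,860
Attorney fees: 10% of £47,860 = £4,786
Total before cap: £47,860 + £4,786 = £52,646
Cap at £86,500: £52,646 is within the cap, no reduction.

£52,646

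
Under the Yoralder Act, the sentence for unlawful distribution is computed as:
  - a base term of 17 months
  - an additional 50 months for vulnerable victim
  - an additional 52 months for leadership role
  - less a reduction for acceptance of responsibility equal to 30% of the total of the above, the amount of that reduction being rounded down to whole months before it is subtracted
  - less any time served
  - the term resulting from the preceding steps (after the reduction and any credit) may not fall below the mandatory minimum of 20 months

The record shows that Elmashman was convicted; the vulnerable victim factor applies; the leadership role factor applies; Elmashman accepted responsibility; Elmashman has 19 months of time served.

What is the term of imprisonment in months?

Vulnerable victim enhancement: +50 months
Leadership role enhancement: +52 months
Adjusted term: 17 months + 50 months + 52 months = 119 months
Acceptance of responsibility reduction: 30% of 119 months = 35 months (rounded down)
After reduction: 119 − 35 = 84 months
Less time served: 84 months − 19 months = 65 months
Minimum 20 months: 65 months meets the minimum, no increase.

65 months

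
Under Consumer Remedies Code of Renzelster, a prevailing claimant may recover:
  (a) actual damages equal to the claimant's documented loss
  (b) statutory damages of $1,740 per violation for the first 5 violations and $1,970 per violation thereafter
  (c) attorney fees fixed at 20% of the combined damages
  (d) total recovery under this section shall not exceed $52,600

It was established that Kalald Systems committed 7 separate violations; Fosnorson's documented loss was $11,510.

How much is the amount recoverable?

First 5 violations: 5 × $1,740 = $8,700
Remaining violations: (7 − 5) × $1,970 = $3,940
Statutory damages: $8,700 + $3,940 = $12,640
Combined damages: $11,510 + $12,640 = $24,150
Attorney fees: 20% of $24,150 = $4,830
Total before cap: $24,150 + $4,830 = $28,980
Cap at $52,600: $28,980 is within the cap, no reduction.

$28,980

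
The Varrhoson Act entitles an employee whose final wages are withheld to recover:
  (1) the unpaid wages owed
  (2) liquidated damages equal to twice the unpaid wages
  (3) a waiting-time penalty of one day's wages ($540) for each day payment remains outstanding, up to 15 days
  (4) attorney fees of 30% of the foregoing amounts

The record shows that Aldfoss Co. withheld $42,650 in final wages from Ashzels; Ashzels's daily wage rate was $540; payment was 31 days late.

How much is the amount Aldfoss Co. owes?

Doubled: 2 × $42,650 = $85,300
Penalty days: min(31, 15) = 15
Waiting-time penalty: 15 × $540 = $8,100
Subtotal: $42,650 + $85,300 + $8,100 = $136,050
Attorney fees: 30% of $136,050 = $40,815
Total award: $136,050 + $40,815 = $176,865

$176,865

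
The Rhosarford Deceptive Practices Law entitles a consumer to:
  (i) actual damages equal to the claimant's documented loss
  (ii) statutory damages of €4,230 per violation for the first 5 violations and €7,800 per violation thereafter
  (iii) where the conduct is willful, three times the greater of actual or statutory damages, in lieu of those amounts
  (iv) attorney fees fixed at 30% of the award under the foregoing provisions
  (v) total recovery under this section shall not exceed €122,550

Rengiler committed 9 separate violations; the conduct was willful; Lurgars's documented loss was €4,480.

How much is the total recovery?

€122,550

First 5 violations: 5 × €4,230 = €21,150
Remaining violations: (9 − 5) × €7,800 = €31,200
Statutory damages: €21,150 + €31,200 = €52,350
Greater of actual damages (€4,480) or statutory damages (€52,350): €52,350
Trebled: 3 × €52,350 = €157,050
Attorney fees: 30% of €157,050 = €47,115
Total before cap: €157,050 + €47,115 = €204,165
Cap at €122,550: €204,165 exceeds the cap → €122,550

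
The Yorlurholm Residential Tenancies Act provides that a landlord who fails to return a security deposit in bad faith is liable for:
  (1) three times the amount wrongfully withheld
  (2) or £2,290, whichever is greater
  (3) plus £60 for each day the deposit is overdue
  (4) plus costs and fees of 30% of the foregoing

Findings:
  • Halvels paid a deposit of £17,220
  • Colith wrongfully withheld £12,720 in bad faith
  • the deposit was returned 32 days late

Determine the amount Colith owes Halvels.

£52,104

Trebled: 3 × £12,720 = £38,160
Minimum £2,290: £38,160 meets the minimum, no increase.
Late-return penalty: 32 × £60 = £1,920
Damages plus late penalty: £38,160 + £1,920 = £40,080
Costs and fees: 30% of £40,080 = £12,024
Total recovery: £40,080 + £12,024 = £52,104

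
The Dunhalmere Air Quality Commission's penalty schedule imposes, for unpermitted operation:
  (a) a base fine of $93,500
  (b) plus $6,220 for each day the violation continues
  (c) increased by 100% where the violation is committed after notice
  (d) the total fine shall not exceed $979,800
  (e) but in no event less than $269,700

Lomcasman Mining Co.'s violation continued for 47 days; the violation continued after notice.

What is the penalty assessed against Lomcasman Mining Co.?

Per-day component: 47 × $6,220 = $292,340
Base plus per-day: $93,500 + $292,340 = $385,840
Enhancement: 100% of $385,840 = $385,840
Enhanced fine: $385,840 + $385,840 = $771,680
Cap at $979,800: $771,680 is within the cap, no reduction.
Minimum $269,700: $771,680 meets the minimum, no increase.

$771,680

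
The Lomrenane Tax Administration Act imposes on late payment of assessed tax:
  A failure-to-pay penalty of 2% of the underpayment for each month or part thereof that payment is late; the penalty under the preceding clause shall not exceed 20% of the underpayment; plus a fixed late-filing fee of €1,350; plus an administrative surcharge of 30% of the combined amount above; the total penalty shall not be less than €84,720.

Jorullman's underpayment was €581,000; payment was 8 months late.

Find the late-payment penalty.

€122,603

Accrued rate: 2% × 8 = 16%, capped at 20% → 16%
Failure-to-pay penalty: 16% of €581,000 = €92,960
Penalty before surcharge: €92,960 + €1,350 = €94,310
Administrative surcharge: 30% of €94,310 = €28,293
Total penalty: €94,310 + €28,293 = €122,603
Minimum €84,720: €122,603 meets the minimum, no increase.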